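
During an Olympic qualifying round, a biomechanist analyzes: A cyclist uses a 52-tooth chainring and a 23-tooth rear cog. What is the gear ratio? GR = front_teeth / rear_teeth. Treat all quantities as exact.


GR = front_teeth / rear_teeth
GR = 52 / 23
GR = 2.2609

2.2609


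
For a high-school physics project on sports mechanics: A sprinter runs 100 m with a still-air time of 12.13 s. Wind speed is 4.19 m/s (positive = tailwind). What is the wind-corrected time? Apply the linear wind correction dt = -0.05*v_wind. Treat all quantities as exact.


dt = -0.05 * v_wind = -0.05 * 4.19 = -0.2095 s
t_corrected = t_still + dt = 12.13 + (-0.2095)
t_corrected = 11.9205 s

11.9205 s


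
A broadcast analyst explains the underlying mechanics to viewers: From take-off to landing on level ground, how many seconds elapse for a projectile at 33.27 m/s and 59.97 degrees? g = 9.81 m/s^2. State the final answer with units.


T = 2*v*sin(theta)/g
sin(theta) = sin(59.97 deg) = 0.8658
T = 2*33.27*0.8658 / 9.81
T = 57.6079 / 9.81 = 5.8724 s

5.8724 s


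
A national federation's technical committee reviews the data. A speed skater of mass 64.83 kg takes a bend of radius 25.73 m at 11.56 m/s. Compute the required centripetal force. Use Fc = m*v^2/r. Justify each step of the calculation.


Fc = m * v^2 / r
v^2 = 11.56^2 = 133.6336
Fc = 64.83 * 133.6336 / 25.73
Fc = 8663.4663 / 25.73 = 336.7068 N

336.7068 N


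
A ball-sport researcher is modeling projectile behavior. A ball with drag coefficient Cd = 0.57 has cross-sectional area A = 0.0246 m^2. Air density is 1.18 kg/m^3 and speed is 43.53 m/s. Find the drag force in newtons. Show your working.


Fd = 0.5 * Cd * rho * A * v^2
Fd = 0.5 * 0.57 * 1.18 * 0.0246 * 43.53^2
v^2 = 1894.8609
Fd = 0.5 * 0.57 * 1.18 * 0.0246 * 1894.8609 = 15.6761 N

15.6761 N


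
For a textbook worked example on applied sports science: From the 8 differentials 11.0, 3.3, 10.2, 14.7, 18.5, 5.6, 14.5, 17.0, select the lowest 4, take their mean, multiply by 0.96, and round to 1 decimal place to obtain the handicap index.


All differentials: 11.0, 3.3, 10.2, 14.7, 18.5, 5.6, 14.5, 17.0
Sorted: 3.3, 5.6, 10.2, 11.0, 14.5, 14.7, 17.0, 18.5
Best 4: 3.3, 5.6, 10.2, 11.0
Average of best = 30.1 / 4 = 7.525
Raw index = 7.525 * 0.96 = 7.224
Handicap index = round(7.224, 1) = 7.2

7.2


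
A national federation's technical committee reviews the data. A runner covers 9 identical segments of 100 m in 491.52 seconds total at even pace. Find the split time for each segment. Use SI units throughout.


Split time = total_time / n_laps = 491.52 / 9
Split time = 54.6133 s per lap

54.6133 s


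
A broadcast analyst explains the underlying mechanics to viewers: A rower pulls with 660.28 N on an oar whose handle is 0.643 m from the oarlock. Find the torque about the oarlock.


tau = F * d
tau = 660.28 * 0.643
tau = 424.56 N*m

424.56 N*m


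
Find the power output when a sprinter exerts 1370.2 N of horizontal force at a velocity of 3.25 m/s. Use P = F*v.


P = F * v
P = 1370.2 * 3.25
P = 4453.15 W

4453.15 W


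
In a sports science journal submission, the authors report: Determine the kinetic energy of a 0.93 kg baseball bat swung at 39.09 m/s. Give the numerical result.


KE = 0.5 * m * v^2
KE = 0.5 * 0.93 * 39.09^2
KE = 0.5 * 0.93 * 1528.0281 = 710.5331 J

710.5331 J


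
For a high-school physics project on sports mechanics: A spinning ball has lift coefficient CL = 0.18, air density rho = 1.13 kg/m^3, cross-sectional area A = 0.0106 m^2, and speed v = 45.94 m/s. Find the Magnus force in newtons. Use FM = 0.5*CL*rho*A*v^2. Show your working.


FM = 0.5 * CL * rho * A * v^2
FM = 0.5 * 0.18 * 1.13 * 0.0106 * 45.94^2
v^2 = 2110.4836
FM = 0.5 * 0.18 * 1.13 * 0.0106 * 2110.4836 = 2.2751 N

2.2751 N


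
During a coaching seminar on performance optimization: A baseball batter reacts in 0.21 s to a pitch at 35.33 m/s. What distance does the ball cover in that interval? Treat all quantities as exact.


d = v * t
d = 35.33 * 0.21
d = 7.4193 m

7.4193 m


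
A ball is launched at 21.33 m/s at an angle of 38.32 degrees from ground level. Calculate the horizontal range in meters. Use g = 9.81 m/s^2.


R = v^2 * sin(2*theta) / g
Convert angle to radians: theta = 38.32 deg = 0.6688 rad
sin(2*theta) = sin(1.3376) = 0.9729
R = 21.33^2 * 0.9729 / 9.81
R = 454.9689 * 0.9729 / 9.81 = 45.123 m

45.123 m


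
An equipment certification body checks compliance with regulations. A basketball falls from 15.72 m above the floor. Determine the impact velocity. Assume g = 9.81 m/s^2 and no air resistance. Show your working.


v = sqrt(2 * g * h)
v = sqrt(2 * 9.81 * 15.72)
v = sqrt(308.4264) = 17.5621 m/s

17.5621 m/s


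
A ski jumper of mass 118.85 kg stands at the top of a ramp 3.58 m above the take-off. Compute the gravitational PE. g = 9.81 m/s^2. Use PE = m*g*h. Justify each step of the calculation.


PE = m * g * h
PE = 118.85 * 9.81 * 3.58
PE = 1165.9185 * 3.58 = 4173.9882 J

4173.9882 J


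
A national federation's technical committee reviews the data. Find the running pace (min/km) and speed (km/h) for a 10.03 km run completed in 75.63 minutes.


Pace = time / distance = 75.63 min / 10.03 km = 7.5404 min/km
Speed = distance / time_in_hours = 10.03 / 1.2605 hr
Speed = 7.9572 km/h

7.5404 min/km, 7.9572 km/h


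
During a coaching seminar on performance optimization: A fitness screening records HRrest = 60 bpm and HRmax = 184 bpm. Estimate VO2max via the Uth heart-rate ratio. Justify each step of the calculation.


VO2max = 15.3 * HRmax / HRrest
VO2max = 15.3 * 184 / 60
VO2max = 2815.2 / 60 = 46.92 mL/kg/min

46.92 mL/kg/min


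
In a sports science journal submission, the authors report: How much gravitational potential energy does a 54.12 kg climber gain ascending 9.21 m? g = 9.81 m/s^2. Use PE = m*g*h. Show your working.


PE = m * g * h
PE = 54.12 * 9.81 * 9.21
PE = 530.9172 * 9.21 = 4889.7474 J

4889.7474 J


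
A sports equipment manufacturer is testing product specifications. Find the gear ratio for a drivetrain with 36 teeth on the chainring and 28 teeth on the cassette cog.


GR = front_teeth / rear_teeth
GR = 36 / 28
GR = 1.2857

1.2857


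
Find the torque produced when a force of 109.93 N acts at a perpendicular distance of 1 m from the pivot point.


tau = F * d
tau = 109.93 * 1
tau = 109.93 N*m

109.93 N*m


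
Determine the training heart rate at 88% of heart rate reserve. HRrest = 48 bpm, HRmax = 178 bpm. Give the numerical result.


Target = HRrest + pct*(HRmax - HRrest)
Heart rate reserve = HRmax - HRrest = 178 - 48 = 130 bpm
Fraction = 88% = 0.88
Target = 48 + 0.88 * 130
Target = 48 + 114.4 = 162.4 bpm

162.4 bpm


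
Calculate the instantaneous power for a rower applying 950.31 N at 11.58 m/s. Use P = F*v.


P = F * v
P = 950.31 * 11.58
P = 11004.5898 W

11004.5898 W


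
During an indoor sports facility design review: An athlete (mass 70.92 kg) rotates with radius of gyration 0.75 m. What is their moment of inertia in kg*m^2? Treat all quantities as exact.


I = m * k^2
I = 70.92 * 0.75^2
I = 70.92 * 0.5625 = 39.8925 kg*m^2

39.8925 kg*m^2


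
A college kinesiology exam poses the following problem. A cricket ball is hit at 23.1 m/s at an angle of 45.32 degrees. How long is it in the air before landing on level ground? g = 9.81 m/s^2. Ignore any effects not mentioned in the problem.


T = 2*v*sin(theta)/g
sin(theta) = sin(45.32 deg) = 0.711
T = 2*23.1*0.711 / 9.81
T = 32.8503 / 9.81 = 3.3487 s

3.3487 s


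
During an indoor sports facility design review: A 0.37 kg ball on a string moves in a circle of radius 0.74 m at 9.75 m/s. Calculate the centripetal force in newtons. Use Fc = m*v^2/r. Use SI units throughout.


Fc = m * v^2 / r
v^2 = 9.75^2 = 95.0625
Fc = 0.37 * 95.0625 / 0.74
Fc = 35.1731 / 0.74 = 47.5312 N

47.5312 N


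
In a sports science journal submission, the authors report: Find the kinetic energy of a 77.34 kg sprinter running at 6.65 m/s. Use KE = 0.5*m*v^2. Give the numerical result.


KE = 0.5 * m * v^2
KE = 0.5 * 77.34 * 6.65^2
KE = 0.5 * 77.34 * 44.2225 = 1710.0841 J

1710.0841 J


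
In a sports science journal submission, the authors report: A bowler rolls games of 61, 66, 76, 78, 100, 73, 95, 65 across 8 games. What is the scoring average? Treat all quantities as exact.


Average = sum / n
Sum = 614
Average = 614 / 8 = 76.75

76.75


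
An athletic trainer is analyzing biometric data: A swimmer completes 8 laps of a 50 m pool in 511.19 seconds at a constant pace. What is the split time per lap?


Split time = total_time / n_laps = 511.19 / 8
Split time = 63.8987 s per lap

63.8987 s


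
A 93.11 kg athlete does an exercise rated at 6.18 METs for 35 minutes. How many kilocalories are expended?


kcal = MET * mass * time_hr
Convert time: 35 min = 0.5833 hr
kcal = 6.18 * 93.11 * 0.5833
kcal = 335.6616 kcal

335.6616 kcal


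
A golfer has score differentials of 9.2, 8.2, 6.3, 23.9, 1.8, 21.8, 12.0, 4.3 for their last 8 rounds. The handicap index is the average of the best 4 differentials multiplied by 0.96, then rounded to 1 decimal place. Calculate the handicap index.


All differentials: 9.2, 8.2, 6.3, 23.9, 1.8, 21.8, 12.0, 4.3
Sorted: 1.8, 4.3, 6.3, 8.2, 9.2, 12.0, 21.8, 23.9
Best 4: 1.8, 4.3, 6.3, 8.2
Average of best = 20.6 / 4 = 5.15
Raw index = 5.15 * 0.96 = 4.944
Handicap index = round(4.944, 1) = 4.9

4.9


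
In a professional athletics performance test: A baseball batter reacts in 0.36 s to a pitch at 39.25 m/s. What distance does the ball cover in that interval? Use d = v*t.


d = v * t
d = 39.25 * 0.36
d = 14.13 m

14.13 m


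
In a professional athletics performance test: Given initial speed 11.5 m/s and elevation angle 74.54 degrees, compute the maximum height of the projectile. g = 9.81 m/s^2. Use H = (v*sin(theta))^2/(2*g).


H = (v*sin(theta))^2 / (2*g)
vy = v*sin(theta) = 11.5 * sin(74.54 deg) = 11.0839 m/s
H = vy^2 / (2*g) = 122.8527 / (2*9.81)
H = 122.8527 / 19.62 = 6.2616 m

6.2616 m


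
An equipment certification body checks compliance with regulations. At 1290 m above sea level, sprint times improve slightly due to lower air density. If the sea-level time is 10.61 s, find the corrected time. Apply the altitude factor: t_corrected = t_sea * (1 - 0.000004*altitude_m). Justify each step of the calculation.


Correction factor = 1 - 0.000004 * 1290 = 0.99484
t_corrected = t_sea * factor = 10.61 * 0.99484
t_corrected = 10.5553 s

10.5553 s


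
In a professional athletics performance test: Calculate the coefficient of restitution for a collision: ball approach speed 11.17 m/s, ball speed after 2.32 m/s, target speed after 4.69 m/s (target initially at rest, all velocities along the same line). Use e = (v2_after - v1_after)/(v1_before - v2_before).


e = (v2_after - v1_after) / (v1_before - v2_before)
Numerator = 4.69 - 2.32 = 2.37
Denominator = 11.17 - 0 = 11.17
e = 2.37 / 11.17 = 0.2122

0.2122


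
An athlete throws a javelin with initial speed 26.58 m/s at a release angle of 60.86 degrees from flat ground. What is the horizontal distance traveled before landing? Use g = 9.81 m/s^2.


R = v^2 * sin(2*theta) / g
Convert angle to radians: theta = 60.86 deg = 1.0622 rad
sin(2*theta) = sin(2.1244) = 0.8506
R = 26.58^2 * 0.8506 / 9.81
R = 706.4964 * 0.8506 / 9.81 = 61.2605 m

61.2605 m


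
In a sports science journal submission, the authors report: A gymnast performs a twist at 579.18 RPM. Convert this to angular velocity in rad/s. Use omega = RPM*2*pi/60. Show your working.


omega = RPM * 2 * pi / 60
omega = 579.18 * 2 * 3.14159 / 60
omega = 3639.0953 / 60 = 60.6516 rad/s

60.6516 rad/s


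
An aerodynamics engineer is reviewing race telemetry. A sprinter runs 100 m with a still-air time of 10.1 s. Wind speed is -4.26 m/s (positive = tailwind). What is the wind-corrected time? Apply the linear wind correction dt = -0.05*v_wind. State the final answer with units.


dt = -0.05 * v_wind = -0.05 * -4.26 = 0.213 s
t_corrected = t_still + dt = 10.1 + (0.213)
t_corrected = 10.313 s

10.313 s


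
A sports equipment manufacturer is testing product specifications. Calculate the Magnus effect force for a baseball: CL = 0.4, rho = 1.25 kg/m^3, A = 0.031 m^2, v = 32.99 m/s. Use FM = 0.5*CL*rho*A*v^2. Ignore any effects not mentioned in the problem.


FM = 0.5 * CL * rho * A * v^2
FM = 0.5 * 0.4 * 1.25 * 0.031 * 32.99^2
v^2 = 1088.3401
FM = 0.5 * 0.4 * 1.25 * 0.031 * 1088.3401 = 8.4346 N

8.4346 N


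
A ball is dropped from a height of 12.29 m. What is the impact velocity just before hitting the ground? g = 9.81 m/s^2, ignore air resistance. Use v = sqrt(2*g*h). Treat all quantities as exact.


v = sqrt(2 * g * h)
v = sqrt(2 * 9.81 * 12.29)
v = sqrt(241.1298) = 15.5284 m/s

15.5284 m/s


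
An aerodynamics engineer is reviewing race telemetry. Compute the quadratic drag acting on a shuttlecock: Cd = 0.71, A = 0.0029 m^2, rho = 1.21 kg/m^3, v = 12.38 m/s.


Fd = 0.5 * Cd * rho * A * v^2
Fd = 0.5 * 0.71 * 1.21 * 0.0029 * 12.38^2
v^2 = 153.2644
Fd = 0.5 * 0.71 * 1.21 * 0.0029 * 153.2644 = 0.1909 N

0.1909 N


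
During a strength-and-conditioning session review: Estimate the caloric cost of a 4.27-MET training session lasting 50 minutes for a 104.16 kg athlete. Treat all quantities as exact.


kcal = MET * mass * time_hr
Convert time: 50 min = 0.8333 hr
kcal = 4.27 * 104.16 * 0.8333
kcal = 370.636 kcal

370.636 kcal


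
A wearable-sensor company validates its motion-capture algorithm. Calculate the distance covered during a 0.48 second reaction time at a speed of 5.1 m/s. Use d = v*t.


d = v * t
d = 5.1 * 0.48
d = 2.448 m

2.448 m


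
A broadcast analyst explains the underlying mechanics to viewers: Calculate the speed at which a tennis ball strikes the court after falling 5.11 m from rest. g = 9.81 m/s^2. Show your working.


v = sqrt(2 * g * h)
v = sqrt(2 * 9.81 * 5.11)
v = sqrt(100.2582) = 10.0129 m/s

10.0129 m/s


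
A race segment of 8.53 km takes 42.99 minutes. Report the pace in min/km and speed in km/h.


Pace = time / distance = 42.99 min / 8.53 km = 5.0399 min/km
Speed = distance / time_in_hours = 8.53 / 0.7165 hr
Speed = 11.9051 km/h

5.0399 min/km, 11.9051 km/h


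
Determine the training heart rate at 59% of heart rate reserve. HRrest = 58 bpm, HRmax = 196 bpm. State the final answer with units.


Target = HRrest + pct*(HRmax - HRrest)
Heart rate reserve = HRmax - HRrest = 196 - 58 = 138 bpm
Fraction = 59% = 0.59
Target = 58 + 0.59 * 138
Target = 58 + 81.42 = 139.42 bpm

139.42 bpm


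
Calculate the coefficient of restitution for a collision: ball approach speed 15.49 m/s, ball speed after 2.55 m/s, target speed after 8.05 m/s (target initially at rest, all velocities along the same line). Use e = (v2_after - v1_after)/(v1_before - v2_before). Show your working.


e = (v2_after - v1_after) / (v1_before - v2_before)
Numerator = 8.05 - 2.55 = 5.5
Denominator = 15.49 - 0 = 15.49
e = 5.5 / 15.49 = 0.3551

0.3551


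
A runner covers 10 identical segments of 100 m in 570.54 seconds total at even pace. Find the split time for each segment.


Split time = total_time / n_laps = 570.54 / 10
Split time = 57.054 s per lap

57.054 s


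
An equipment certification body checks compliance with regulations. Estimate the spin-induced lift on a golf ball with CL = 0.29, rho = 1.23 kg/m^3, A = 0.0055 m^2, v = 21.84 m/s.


FM = 0.5 * CL * rho * A * v^2
FM = 0.5 * 0.29 * 1.23 * 0.0055 * 21.84^2
v^2 = 476.9856
FM = 0.5 * 0.29 * 1.23 * 0.0055 * 476.9856 = 0.4679 N

0.4679 N


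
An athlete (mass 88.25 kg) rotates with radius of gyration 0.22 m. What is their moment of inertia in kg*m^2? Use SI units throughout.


I = m * k^2
I = 88.25 * 0.22^2
I = 88.25 * 0.0484 = 4.2713 kg*m^2

4.2713 kg*m^2


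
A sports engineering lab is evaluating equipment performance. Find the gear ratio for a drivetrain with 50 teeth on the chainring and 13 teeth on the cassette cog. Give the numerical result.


GR = front_teeth / rear_teeth
GR = 50 / 13
GR = 3.8462

3.8462


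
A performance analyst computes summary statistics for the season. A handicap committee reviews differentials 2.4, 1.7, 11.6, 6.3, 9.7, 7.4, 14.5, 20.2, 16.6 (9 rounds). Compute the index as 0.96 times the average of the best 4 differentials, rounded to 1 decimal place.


All differentials: 2.4, 1.7, 11.6, 6.3, 9.7, 7.4, 14.5, 20.2, 16.6
Sorted: 1.7, 2.4, 6.3, 7.4, 9.7, 11.6, 14.5, 16.6, 20.2
Best 4: 1.7, 2.4, 6.3, 7.4
Average of best = 17.8 / 4 = 4.45
Raw index = 4.45 * 0.96 = 4.272
Handicap index = round(4.272, 1) = 4.3

4.3


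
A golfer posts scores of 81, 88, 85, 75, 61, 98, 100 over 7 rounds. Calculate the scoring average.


Average = sum / n
Sum = 588
Average = 588 / 7 = 84

84


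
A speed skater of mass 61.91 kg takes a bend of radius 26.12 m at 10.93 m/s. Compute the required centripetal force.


Fc = m * v^2 / r
v^2 = 10.93^2 = 119.4649
Fc = 61.91 * 119.4649 / 26.12
Fc = 7396.072 / 26.12 = 283.1574 N

283.1574 N


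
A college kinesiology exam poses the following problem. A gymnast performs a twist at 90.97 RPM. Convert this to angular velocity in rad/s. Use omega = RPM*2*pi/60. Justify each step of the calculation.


omega = RPM * 2 * pi / 60
omega = 90.97 * 2 * 3.14159 / 60
omega = 571.5814 / 60 = 9.5264 rad/s

9.5264 rad/s


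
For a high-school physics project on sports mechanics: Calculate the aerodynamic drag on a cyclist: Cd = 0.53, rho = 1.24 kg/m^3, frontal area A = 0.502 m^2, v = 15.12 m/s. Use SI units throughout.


Fd = 0.5 * Cd * rho * A * v^2
Fd = 0.5 * 0.53 * 1.24 * 0.502 * 15.12^2
v^2 = 228.6144
Fd = 0.5 * 0.53 * 1.24 * 0.502 * 228.6144 = 37.7116 N

37.7116 N


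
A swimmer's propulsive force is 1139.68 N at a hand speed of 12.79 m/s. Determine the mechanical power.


P = F * v
P = 1139.68 * 12.79
P = 14576.5072 W

14576.5072 W


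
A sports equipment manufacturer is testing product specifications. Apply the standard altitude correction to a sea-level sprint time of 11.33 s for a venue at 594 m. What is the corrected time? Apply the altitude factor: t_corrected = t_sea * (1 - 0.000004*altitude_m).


Correction factor = 1 - 0.000004 * 594 = 0.997624
t_corrected = t_sea * factor = 11.33 * 0.997624
t_corrected = 11.3031 s

11.3031 s


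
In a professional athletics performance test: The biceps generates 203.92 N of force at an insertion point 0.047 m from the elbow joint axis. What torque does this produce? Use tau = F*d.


tau = F * d
tau = 203.92 * 0.047
tau = 9.5842 N*m

9.5842 N*m


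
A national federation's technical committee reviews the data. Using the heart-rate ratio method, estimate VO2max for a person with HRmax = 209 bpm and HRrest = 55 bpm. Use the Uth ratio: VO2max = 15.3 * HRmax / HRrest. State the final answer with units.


VO2max = 15.3 * HRmax / HRrest
VO2max = 15.3 * 209 / 55
VO2max = 3197.7 / 55 = 58.14 mL/kg/min

58.14 mL/kg/min


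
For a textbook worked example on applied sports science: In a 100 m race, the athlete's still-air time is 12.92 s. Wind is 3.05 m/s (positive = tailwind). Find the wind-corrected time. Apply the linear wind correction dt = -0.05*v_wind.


dt = -0.05 * v_wind = -0.05 * 3.05 = -0.1525 s
t_corrected = t_still + dt = 12.92 + (-0.1525)
t_corrected = 12.7675 s

12.7675 s


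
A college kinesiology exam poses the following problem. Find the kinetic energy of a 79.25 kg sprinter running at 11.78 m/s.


KE = 0.5 * m * v^2
KE = 0.5 * 79.25 * 11.78^2
KE = 0.5 * 79.25 * 138.7684 = 5498.6978 J

5498.6978 J


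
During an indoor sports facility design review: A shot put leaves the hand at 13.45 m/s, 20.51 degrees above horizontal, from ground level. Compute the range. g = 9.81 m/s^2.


R = v^2 * sin(2*theta) / g
Convert angle to radians: theta = 20.51 deg = 0.358 rad
sin(2*theta) = sin(0.7159) = 0.6563
R = 13.45^2 * 0.6563 / 9.81
R = 180.9025 * 0.6563 / 9.81 = 12.103 m

12.103 m


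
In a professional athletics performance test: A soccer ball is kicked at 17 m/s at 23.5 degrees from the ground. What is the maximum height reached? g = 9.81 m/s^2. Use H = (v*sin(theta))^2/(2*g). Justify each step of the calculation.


H = (v*sin(theta))^2 / (2*g)
vy = v*sin(theta) = 17 * sin(23.5 deg) = 6.7787 m/s
H = vy^2 / (2*g) = 45.9512 / (2*9.81)
H = 45.9512 / 19.62 = 2.3421 m

2.3421 m


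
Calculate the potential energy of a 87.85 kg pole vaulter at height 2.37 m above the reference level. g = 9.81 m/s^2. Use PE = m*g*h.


PE = m * g * h
PE = 87.85 * 9.81 * 2.37
PE = 861.8085 * 2.37 = 2042.4861 J

2042.4861 J


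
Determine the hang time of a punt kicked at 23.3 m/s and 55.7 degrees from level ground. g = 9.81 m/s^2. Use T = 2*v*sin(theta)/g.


T = 2*v*sin(theta)/g
sin(theta) = sin(55.7 deg) = 0.8261
T = 2*23.3*0.8261 / 9.81
T = 38.4962 / 9.81 = 3.9242 s

3.9242 s


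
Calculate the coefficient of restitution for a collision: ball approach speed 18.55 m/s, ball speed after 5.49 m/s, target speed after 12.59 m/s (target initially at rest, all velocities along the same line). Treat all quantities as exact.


e = (v2_after - v1_after) / (v1_before - v2_before)
Numerator = 12.59 - 5.49 = 7.1
Denominator = 18.55 - 0 = 18.55
e = 7.1 / 18.55 = 0.3827

0.3827


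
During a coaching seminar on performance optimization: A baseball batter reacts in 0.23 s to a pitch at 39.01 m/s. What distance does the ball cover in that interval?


d = v * t
d = 39.01 * 0.23
d = 8.9723 m

8.9723 m


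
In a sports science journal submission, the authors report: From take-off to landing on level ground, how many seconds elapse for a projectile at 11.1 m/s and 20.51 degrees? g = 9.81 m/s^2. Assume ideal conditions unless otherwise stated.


T = 2*v*sin(theta)/g
sin(theta) = sin(20.51 deg) = 0.3504
T = 2*11.1*0.3504 / 9.81
T = 7.7782 / 9.81 = 0.7929 s

0.7929 s


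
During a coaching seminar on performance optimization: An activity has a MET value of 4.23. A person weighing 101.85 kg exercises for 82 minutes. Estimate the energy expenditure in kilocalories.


kcal = MET * mass * time_hr
Convert time: 82 min = 1.3667 hr
kcal = 4.23 * 101.85 * 1.3667
kcal = 588.7949 kcal

588.7949 kcal


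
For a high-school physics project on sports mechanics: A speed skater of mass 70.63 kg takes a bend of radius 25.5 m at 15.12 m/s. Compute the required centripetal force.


Fc = m * v^2 / r
v^2 = 15.12^2 = 228.6144
Fc = 70.63 * 228.6144 / 25.5
Fc = 16147.0351 / 25.5 = 633.2171 N

633.2171 N


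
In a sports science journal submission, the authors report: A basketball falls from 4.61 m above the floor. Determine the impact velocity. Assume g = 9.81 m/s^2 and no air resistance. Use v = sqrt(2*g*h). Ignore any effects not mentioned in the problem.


v = sqrt(2 * g * h)
v = sqrt(2 * 9.81 * 4.61)
v = sqrt(90.4482) = 9.5104 m/s

9.5104 m/s


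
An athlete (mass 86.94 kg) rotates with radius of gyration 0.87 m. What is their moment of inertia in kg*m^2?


I = m * k^2
I = 86.94 * 0.87^2
I = 86.94 * 0.7569 = 65.8049 kg*m^2

65.8049 kg*m^2


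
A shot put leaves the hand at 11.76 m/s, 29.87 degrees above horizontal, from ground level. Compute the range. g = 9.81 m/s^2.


R = v^2 * sin(2*theta) / g
Convert angle to radians: theta = 29.87 deg = 0.5213 rad
sin(2*theta) = sin(1.0427) = 0.8637
R = 11.76^2 * 0.8637 / 9.81
R = 138.2976 * 0.8637 / 9.81 = 12.1768 m

12.1768 m


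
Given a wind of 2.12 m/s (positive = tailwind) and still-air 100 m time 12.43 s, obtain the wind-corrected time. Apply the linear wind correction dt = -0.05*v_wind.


dt = -0.05 * v_wind = -0.05 * 2.12 = -0.106 s
t_corrected = t_still + dt = 12.43 + (-0.106)
t_corrected = 12.324 s

12.324 s


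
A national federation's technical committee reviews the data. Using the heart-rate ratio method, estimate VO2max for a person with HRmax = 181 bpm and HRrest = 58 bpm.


VO2max = 15.3 * HRmax / HRrest
VO2max = 15.3 * 181 / 58
VO2max = 2769.3 / 58 = 47.7466 mL/kg/min

47.7466 mL/kg/min


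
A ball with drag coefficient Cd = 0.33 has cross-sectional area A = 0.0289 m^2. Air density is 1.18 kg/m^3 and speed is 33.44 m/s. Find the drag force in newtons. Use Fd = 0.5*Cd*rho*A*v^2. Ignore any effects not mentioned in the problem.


Fd = 0.5 * Cd * rho * A * v^2
Fd = 0.5 * 0.33 * 1.18 * 0.0289 * 33.44^2
v^2 = 1118.2336
Fd = 0.5 * 0.33 * 1.18 * 0.0289 * 1118.2336 = 6.2921 N

6.2921 N


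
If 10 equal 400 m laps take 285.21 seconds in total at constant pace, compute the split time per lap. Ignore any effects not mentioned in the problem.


Split time = total_time / n_laps = 285.21 / 10
Split time = 28.521 s per lap

28.521 s


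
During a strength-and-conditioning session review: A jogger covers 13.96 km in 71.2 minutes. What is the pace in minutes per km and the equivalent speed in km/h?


Pace = time / distance = 71.2 min / 13.96 km = 5.1003 min/km
Speed = distance / time_in_hours = 13.96 / 1.1867 hr
Speed = 11.764 km/h

5.1003 min/km, 11.764 km/h


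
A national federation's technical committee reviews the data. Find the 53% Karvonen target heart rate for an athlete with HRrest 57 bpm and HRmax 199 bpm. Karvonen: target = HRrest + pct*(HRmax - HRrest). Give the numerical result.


Target = HRrest + pct*(HRmax - HRrest)
Heart rate reserve = HRmax - HRrest = 199 - 57 = 142 bpm
Fraction = 53% = 0.53
Target = 57 + 0.53 * 142
Target = 57 + 75.26 = 132.26 bpm

132.26 bpm


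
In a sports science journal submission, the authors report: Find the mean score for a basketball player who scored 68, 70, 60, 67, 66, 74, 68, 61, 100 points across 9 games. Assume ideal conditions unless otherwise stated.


Average = sum / n
Sum = 634
Average = 634 / 9 = 70.4444

70.4444


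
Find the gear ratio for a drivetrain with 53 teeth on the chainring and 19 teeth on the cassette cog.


GR = front_teeth / rear_teeth
GR = 53 / 19
GR = 2.7895

2.7895


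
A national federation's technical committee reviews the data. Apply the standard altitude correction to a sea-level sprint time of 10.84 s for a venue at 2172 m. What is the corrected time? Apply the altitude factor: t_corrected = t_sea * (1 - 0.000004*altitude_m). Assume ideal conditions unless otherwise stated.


Correction factor = 1 - 0.000004 * 2172 = 0.991312
t_corrected = t_sea * factor = 10.84 * 0.991312
t_corrected = 10.7458 s

10.7458 s


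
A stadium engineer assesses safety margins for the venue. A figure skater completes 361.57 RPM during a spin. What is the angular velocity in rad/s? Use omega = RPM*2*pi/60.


omega = RPM * 2 * pi / 60
omega = 361.57 * 2 * 3.14159 / 60
omega = 2271.8113 / 60 = 37.8635 rad/s

37.8635 rad/s


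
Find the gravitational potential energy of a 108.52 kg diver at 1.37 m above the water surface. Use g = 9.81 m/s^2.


PE = m * g * h
PE = 108.52 * 9.81 * 1.37
PE = 1064.5812 * 1.37 = 1458.4762 J

1458.4762 J


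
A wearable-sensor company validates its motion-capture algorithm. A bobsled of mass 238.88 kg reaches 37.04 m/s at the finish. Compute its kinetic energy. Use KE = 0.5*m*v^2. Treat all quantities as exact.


KE = 0.5 * m * v^2
KE = 0.5 * 238.88 * 37.04^2
KE = 0.5 * 238.88 * 1371.9616 = 163867.0935 J

163867.0935 J


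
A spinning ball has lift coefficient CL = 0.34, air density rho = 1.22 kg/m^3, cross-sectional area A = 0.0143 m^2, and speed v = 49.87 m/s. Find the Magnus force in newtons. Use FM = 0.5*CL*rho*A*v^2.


FM = 0.5 * CL * rho * A * v^2
FM = 0.5 * 0.34 * 1.22 * 0.0143 * 49.87^2
v^2 = 2487.0169
FM = 0.5 * 0.34 * 1.22 * 0.0143 * 2487.0169 = 7.376 N

7.376 N


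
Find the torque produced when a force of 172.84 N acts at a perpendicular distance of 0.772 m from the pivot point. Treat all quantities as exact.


tau = F * d
tau = 172.84 * 0.772
tau = 133.4325 N*m

133.4325 N*m


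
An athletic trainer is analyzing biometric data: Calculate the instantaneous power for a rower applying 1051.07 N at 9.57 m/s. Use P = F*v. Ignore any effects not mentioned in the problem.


P = F * v
P = 1051.07 * 9.57
P = 10058.7399 W

10058.7399 W


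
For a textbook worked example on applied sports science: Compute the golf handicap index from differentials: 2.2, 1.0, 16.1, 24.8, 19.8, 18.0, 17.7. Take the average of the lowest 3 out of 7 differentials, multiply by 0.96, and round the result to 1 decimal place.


All differentials: 2.2, 1.0, 16.1, 24.8, 19.8, 18.0, 17.7
Sorted: 1.0, 2.2, 16.1, 17.7, 18.0, 19.8, 24.8
Best 3: 1.0, 2.2, 16.1
Average of best = 19.3 / 3 = 6.4333
Raw index = 6.4333 * 0.96 = 6.176
Handicap index = round(6.176, 1) = 6.2

6.2


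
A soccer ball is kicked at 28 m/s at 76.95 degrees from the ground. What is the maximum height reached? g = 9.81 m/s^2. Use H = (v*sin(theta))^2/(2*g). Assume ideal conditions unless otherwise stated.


H = (v*sin(theta))^2 / (2*g)
vy = v*sin(theta) = 28 * sin(76.95 deg) = 27.2769 m/s
H = vy^2 / (2*g) = 744.0268 / (2*9.81)
H = 744.0268 / 19.62 = 37.9219 m

37.9219 m


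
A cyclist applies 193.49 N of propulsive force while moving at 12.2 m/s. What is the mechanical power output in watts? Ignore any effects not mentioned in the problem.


P = F * v
P = 193.49 * 12.2
P = 2360.578 W

2360.578 W


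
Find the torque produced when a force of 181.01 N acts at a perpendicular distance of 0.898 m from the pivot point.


tau = F * d
tau = 181.01 * 0.898
tau = 162.547 N*m

162.547 N*m


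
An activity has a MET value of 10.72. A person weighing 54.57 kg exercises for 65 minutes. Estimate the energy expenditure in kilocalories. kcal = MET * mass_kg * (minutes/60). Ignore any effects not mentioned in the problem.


kcal = MET * mass * time_hr
Convert time: 65 min = 1.0833 hr
kcal = 10.72 * 54.57 * 1.0833
kcal = 633.7396 kcal

633.7396 kcal


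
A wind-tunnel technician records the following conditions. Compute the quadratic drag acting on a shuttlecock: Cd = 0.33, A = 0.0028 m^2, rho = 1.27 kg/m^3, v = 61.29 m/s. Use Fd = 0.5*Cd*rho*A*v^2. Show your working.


Fd = 0.5 * Cd * rho * A * v^2
Fd = 0.5 * 0.33 * 1.27 * 0.0028 * 61.29^2
v^2 = 3756.4641
Fd = 0.5 * 0.33 * 1.27 * 0.0028 * 3756.4641 = 2.2041 N

2.2041 N


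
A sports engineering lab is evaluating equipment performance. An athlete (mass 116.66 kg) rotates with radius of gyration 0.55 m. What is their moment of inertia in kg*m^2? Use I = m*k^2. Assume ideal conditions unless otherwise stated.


I = m * k^2
I = 116.66 * 0.55^2
I = 116.66 * 0.3025 = 35.2897 kg*m^2

35.2897 kg*m^2


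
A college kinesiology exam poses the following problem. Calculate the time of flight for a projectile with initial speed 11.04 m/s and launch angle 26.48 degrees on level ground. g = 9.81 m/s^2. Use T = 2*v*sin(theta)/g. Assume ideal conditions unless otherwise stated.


T = 2*v*sin(theta)/g
sin(theta) = sin(26.48 deg) = 0.4459
T = 2*11.04*0.4459 / 9.81
T = 9.8451 / 9.81 = 1.0036 s

1.0036 s


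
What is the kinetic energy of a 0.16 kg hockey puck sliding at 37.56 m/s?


KE = 0.5 * m * v^2
KE = 0.5 * 0.16 * 37.56^2
KE = 0.5 * 0.16 * 1410.7536 = 112.8603 J

112.8603 J


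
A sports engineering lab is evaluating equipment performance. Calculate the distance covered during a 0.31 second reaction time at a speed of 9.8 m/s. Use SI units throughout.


d = v * t
d = 9.8 * 0.31
d = 3.038 m

3.038 m


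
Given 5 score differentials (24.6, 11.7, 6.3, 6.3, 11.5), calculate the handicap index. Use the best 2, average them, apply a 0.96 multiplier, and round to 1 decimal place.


All differentials: 24.6, 11.7, 6.3, 6.3, 11.5
Sorted: 6.3, 6.3, 11.5, 11.7, 24.6
Best 2: 6.3, 6.3
Average of best = 12.6 / 2 = 6.3
Raw index = 6.3 * 0.96 = 6.048
Handicap index = round(6.048, 1) = 6.0

6.0


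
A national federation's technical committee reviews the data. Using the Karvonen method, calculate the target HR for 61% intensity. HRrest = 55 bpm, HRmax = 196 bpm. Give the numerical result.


Target = HRrest + pct*(HRmax - HRrest)
Heart rate reserve = HRmax - HRrest = 196 - 55 = 141 bpm
Fraction = 61% = 0.61
Target = 55 + 0.61 * 141
Target = 55 + 86.01 = 141.01 bpm

141.01 bpm


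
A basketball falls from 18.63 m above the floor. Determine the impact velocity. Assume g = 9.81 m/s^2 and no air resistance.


v = sqrt(2 * g * h)
v = sqrt(2 * 9.81 * 18.63)
v = sqrt(365.5206) = 19.1186 m/s

19.1186 m/s


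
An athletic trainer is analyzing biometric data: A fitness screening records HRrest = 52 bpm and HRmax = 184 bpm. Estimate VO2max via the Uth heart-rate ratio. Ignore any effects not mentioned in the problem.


VO2max = 15.3 * HRmax / HRrest
VO2max = 15.3 * 184 / 52
VO2max = 2815.2 / 52 = 54.1385 mL/kg/min

54.1385 mL/kg/min


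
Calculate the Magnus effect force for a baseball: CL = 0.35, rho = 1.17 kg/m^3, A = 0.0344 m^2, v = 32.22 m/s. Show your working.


FM = 0.5 * CL * rho * A * v^2
FM = 0.5 * 0.35 * 1.17 * 0.0344 * 32.22^2
v^2 = 1038.1284
FM = 0.5 * 0.35 * 1.17 * 0.0344 * 1038.1284 = 7.312 N

7.312 N


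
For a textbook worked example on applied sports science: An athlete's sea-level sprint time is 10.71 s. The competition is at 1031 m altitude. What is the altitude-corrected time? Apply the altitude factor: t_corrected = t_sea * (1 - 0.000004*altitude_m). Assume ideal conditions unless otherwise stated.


Correction factor = 1 - 0.000004 * 1031 = 0.995876
t_corrected = t_sea * factor = 10.71 * 0.995876
t_corrected = 10.6658 s

10.6658 s


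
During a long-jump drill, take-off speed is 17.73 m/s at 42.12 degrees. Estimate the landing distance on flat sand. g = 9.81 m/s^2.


R = v^2 * sin(2*theta) / g
Convert angle to radians: theta = 42.12 deg = 0.7351 rad
sin(2*theta) = sin(1.4703) = 0.995
R = 17.73^2 * 0.995 / 9.81
R = 314.3529 * 0.995 / 9.81 = 31.8823 m

31.8823 m


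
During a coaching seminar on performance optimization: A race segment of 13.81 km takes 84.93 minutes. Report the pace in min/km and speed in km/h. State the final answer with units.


Pace = time / distance = 84.93 min / 13.81 km = 6.1499 min/km
Speed = distance / time_in_hours = 13.81 / 1.4155 hr
Speed = 9.7563 km/h

6.1499 min/km, 9.7563 km/h


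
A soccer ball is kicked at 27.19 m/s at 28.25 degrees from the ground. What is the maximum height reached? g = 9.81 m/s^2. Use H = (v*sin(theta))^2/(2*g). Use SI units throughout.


H = (v*sin(theta))^2 / (2*g)
vy = v*sin(theta) = 27.19 * sin(28.25 deg) = 12.8696 m/s
H = vy^2 / (2*g) = 165.6256 / (2*9.81)
H = 165.6256 / 19.62 = 8.4417 m

8.4417 m


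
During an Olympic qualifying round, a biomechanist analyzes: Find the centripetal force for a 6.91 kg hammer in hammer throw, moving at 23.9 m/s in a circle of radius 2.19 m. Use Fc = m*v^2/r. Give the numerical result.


Fc = m * v^2 / r
v^2 = 23.9^2 = 571.21
Fc = 6.91 * 571.21 / 2.19
Fc = 3947.0611 / 2.19 = 1802.311 N

1802.311 N


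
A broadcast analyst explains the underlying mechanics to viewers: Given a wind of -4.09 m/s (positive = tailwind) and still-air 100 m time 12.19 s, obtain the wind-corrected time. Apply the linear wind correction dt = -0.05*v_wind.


dt = -0.05 * v_wind = -0.05 * -4.09 = 0.2045 s
t_corrected = t_still + dt = 12.19 + (0.2045)
t_corrected = 12.3945 s

12.3945 s


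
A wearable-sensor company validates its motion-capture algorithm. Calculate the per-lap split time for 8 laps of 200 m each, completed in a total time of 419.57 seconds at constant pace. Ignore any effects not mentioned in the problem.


Split time = total_time / n_laps = 419.57 / 8
Split time = 52.4462 s per lap

52.4462 s


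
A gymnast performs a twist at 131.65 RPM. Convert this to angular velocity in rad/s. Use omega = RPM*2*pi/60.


omega = RPM * 2 * pi / 60
omega = 131.65 * 2 * 3.14159 / 60
omega = 827.1813 / 60 = 13.7864 rad/s

13.7864 rad/s


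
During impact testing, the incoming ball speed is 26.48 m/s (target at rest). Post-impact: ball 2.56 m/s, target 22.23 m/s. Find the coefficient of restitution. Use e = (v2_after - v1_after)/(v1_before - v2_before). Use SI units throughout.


e = (v2_after - v1_after) / (v1_before - v2_before)
Numerator = 22.23 - 2.56 = 19.67
Denominator = 26.48 - 0 = 26.48
e = 19.67 / 26.48 = 0.7428

0.7428


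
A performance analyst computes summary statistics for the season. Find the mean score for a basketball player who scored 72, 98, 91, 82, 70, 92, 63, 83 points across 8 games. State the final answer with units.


Average = sum / n
Sum = 651
Average = 651 / 8 = 81.375

81.375


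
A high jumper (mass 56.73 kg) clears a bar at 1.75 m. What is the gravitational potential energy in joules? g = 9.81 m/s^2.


PE = m * g * h
PE = 56.73 * 9.81 * 1.75
PE = 556.5213 * 1.75 = 973.9123 J

973.9123 J


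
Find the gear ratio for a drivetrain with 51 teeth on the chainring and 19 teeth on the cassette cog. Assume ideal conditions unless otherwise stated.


GR = front_teeth / rear_teeth
GR = 51 / 19
GR = 2.6842

2.6842


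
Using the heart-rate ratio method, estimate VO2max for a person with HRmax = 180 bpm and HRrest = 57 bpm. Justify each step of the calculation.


VO2max = 15.3 * HRmax / HRrest
VO2max = 15.3 * 180 / 57
VO2max = 2754 / 57 = 48.3158 mL/kg/min

48.3158 mL/kg/min


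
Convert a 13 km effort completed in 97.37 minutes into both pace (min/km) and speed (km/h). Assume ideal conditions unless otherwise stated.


Pace = time / distance = 97.37 min / 13 km = 7.49 min/km
Speed = distance / time_in_hours = 13 / 1.6228 hr
Speed = 8.0107 km/h

7.49 min/km, 8.0107 km/h


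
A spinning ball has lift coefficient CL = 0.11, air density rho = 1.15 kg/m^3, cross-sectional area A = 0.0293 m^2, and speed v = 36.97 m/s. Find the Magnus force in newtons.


FM = 0.5 * CL * rho * A * v^2
FM = 0.5 * 0.11 * 1.15 * 0.0293 * 36.97^2
v^2 = 1366.7809
FM = 0.5 * 0.11 * 1.15 * 0.0293 * 1366.7809 = 2.533 N

2.533 N


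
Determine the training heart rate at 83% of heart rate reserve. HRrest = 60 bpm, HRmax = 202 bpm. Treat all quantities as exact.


Target = HRrest + pct*(HRmax - HRrest)
Heart rate reserve = HRmax - HRrest = 202 - 60 = 142 bpm
Fraction = 83% = 0.83
Target = 60 + 0.83 * 142
Target = 60 + 117.86 = 177.86 bpm

177.86 bpm


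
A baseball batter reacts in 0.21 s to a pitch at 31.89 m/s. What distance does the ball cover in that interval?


d = v * t
d = 31.89 * 0.21
d = 6.6969 m

6.6969 m


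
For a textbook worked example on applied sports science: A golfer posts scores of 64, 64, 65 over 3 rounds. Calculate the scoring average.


Average = sum / n
Sum = 193
Average = 193 / 3 = 64.3333

64.3333


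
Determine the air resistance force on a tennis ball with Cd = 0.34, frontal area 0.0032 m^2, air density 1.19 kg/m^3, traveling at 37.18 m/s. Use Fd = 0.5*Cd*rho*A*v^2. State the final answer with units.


Fd = 0.5 * Cd * rho * A * v^2
Fd = 0.5 * 0.34 * 1.19 * 0.0032 * 37.18^2
v^2 = 1382.3524
Fd = 0.5 * 0.34 * 1.19 * 0.0032 * 1382.3524 = 0.8949 N

0.8949 N


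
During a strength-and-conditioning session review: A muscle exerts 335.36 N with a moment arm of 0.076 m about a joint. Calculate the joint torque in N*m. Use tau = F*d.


tau = F * d
tau = 335.36 * 0.076
tau = 25.4874 N*m

25.4874 N*m


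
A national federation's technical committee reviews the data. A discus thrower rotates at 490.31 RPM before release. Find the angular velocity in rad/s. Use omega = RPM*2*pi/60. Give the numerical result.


omega = RPM * 2 * pi / 60
omega = 490.31 * 2 * 3.14159 / 60
omega = 3080.7086 / 60 = 51.3451 rad/s

51.3451 rad/s


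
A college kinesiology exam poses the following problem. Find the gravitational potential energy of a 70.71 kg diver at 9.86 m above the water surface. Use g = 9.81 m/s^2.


PE = m * g * h
PE = 70.71 * 9.81 * 9.86
PE = 693.6651 * 9.86 = 6839.5379 J

6839.5379 J


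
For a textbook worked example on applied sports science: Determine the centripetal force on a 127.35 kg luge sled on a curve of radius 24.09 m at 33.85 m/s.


Fc = m * v^2 / r
v^2 = 33.85^2 = 1145.8225
Fc = 127.35 * 1145.8225 / 24.09
Fc = 145920.4954 / 24.09 = 6057.3057 N

6057.3057 N
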